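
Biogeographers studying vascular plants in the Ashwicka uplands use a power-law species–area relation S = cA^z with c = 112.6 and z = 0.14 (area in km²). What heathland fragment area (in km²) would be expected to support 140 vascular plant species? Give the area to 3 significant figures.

140 = 112.6 × A^0.14  ⇒  A^0.14 = 140/112.6 = 1.243
ln A = ln(1.243) / 0.14 = 0.2178 / 0.14 = 1.5557
A = e^1.5557 ≈ 4.738 km²

4.74 km²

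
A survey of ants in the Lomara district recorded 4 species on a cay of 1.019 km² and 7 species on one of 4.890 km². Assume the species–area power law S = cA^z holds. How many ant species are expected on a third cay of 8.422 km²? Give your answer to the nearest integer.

z = ln(7/4) / ln(4.89/1.019) = 0.5596 / 1.5684 = 0.3568
c = 4 / 1.019^0.3568 = 4 / 1.007 = 3.973
S₃ = 3.973 × 8.422^0.3568 = 3.973 × 2.139 ≈ 8.499

8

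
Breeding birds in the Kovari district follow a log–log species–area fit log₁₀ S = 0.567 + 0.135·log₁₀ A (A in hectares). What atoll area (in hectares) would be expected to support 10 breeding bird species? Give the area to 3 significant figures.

1610 hectares

10 = 3.69 × A^0.135  ⇒  A^0.135 = 10/3.69 = 2.71
ln A = ln(2.71) / 0.135 = 0.9970 / 0.135 = 7.3853
A = e^7.3853 ≈ 1612 hectares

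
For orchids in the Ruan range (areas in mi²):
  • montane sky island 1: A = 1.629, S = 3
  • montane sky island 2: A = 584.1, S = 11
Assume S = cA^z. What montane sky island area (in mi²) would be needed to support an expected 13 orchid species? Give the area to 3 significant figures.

1240 mi²

z = ln(11/3) / ln(584.1/1.629) = 1.2993 / 5.8821 = 0.2209
c = 3 / 1.629^0.2209 = 3 / 1.114 = 2.693
A = (13/2.693)^(1/0.2209) ⇒ ln A = ln(4.827)/0.2209 = 7.1264
A = e^7.1264 ≈ 1244 mi²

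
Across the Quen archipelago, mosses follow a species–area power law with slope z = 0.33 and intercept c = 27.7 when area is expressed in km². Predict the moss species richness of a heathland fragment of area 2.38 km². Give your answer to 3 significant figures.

S = 27.7 × 2.38^0.33
ln S = ln 27.7 + 0.33 × ln 2.38 = 3.3214 + 0.33 × 0.8671 = 3.6076
S = e^3.6076 ≈ 36.88

36.9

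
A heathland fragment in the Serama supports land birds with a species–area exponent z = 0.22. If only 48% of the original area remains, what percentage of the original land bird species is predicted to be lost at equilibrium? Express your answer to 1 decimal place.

S_new/S_old = (A_new/A_old)^z = 0.48^0.22
= exp(0.22 × ln 0.48) = exp(0.22 × -0.7340) = exp(-0.1615) ≈ 0.8509
Fraction lost = 1 − 0.8509 = 0.1491

14.9%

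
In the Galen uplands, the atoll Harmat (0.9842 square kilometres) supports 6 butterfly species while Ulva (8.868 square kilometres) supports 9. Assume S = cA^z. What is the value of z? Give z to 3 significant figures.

0.184

Taking logs: ln S = ln c + z ln A, so z = (ln S₂ − ln S₁)/(ln A₂ − ln A₁).
z = ln(9/6) / ln(8.868/0.9842) = ln(1.5) / ln(9.01) = 0.4055 / 2.1984 = 0.1844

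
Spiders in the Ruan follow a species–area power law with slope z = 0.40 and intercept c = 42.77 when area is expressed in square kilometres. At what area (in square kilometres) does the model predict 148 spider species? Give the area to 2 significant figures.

22 square kilometres

148 = 42.77 × A^0.4  ⇒  A^0.4 = 148/42.77 = 3.46
ln A = ln(3.46) / 0.4 = 1.2414 / 0.4 = 3.1034
A = e^3.1034 ≈ 22.27 square kilometres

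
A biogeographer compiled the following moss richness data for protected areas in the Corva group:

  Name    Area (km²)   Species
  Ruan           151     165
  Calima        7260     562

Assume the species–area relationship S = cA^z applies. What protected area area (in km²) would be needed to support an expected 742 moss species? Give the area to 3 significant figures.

17500 km²

z = ln(562/165) / ln(7260/151) = 1.2256 / 3.8729 = 0.3164
c = 165 / 151^0.3164 = 165 / 4.893 = 33.72
A = (742/33.72)^(1/0.3164) ⇒ ln A = ln(22)/0.3164 = 9.7682
A = e^9.7682 ≈ 17469 km²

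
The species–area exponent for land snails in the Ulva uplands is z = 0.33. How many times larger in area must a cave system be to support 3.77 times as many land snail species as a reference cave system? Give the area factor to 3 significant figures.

(A₂/A₁)^0.33 = 3.77, so A₂/A₁ = 3.77^(1/0.33) = 3.77^3.03
ln(A₂/A₁) = ln 3.77 / 0.33 = 1.3271 / 0.33 = 4.0214
A₂/A₁ = e^4.0214 ≈ 55.78

55.8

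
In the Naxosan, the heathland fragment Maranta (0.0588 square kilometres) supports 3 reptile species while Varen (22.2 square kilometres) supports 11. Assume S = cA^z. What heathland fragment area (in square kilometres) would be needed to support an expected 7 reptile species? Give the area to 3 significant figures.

z = ln(11/3) / ln(22.2/0.0588) = 1.2993 / 5.9337 = 0.2190
c = 3 / 0.0588^0.2190 = 3 / 0.5377 = 5.579
A = (7/5.579)^(1/0.2190) ⇒ ln A = ln(1.255)/0.2190 = 1.0359
A = e^1.0359 ≈ 2.818 square kilometres

2.82 square kilometres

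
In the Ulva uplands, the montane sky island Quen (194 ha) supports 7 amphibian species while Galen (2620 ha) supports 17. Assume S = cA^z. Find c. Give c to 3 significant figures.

z = ln(S₂/S₁) / ln(A₂/A₁) = ln(17/7) / ln(2620/194) = 0.8873 / 2.6031 = 0.3409
c = S₁ / A₁^z = 7 / 194^0.3409 = 7 / 6.023 = 1.162

1.16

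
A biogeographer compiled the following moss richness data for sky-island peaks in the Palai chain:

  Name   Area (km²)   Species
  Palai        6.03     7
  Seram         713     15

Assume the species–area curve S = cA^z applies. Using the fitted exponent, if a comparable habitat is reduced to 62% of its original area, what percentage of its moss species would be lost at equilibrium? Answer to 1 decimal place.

7.3%

z = ln(15/7) / ln(713/6.03) = 0.7621 / 4.7727 = 0.1597
S_new/S_old = (A_new/A_old)^z = 0.62^0.1597 = exp(0.1597 × -0.4780) = 0.9265
Fraction lost = 1 − 0.9265 = 0.07349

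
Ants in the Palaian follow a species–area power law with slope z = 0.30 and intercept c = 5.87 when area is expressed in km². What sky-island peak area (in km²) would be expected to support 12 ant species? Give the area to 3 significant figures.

12 = 5.87 × A^0.3  ⇒  A^0.3 = 12/5.87 = 2.044
ln A = ln(2.044) / 0.3 = 0.7151 / 0.3 = 2.3835
A = e^2.3835 ≈ 10.84 km²

10.8 km²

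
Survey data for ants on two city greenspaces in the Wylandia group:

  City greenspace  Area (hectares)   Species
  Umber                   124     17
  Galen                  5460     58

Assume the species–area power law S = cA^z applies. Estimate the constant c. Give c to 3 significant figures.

z = ln(S₂/S₁) / ln(A₂/A₁) = ln(58/17) / ln(5460/124) = 1.2272 / 3.7849 = 0.3242
c = S₁ / A₁^z = 17 / 124^0.3242 = 17 / 4.773 = 3.562

3.56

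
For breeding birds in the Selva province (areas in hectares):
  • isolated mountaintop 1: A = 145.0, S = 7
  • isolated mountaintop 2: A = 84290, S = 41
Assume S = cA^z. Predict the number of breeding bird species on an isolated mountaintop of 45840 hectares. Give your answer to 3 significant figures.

z = ln(41/7) / ln(84290/145) = 1.7677 / 6.3653 = 0.2777
c = 7 / 145^0.2777 = 7 / 3.983 = 1.757
S₃ = 1.757 × 45840^0.2777 = 1.757 × 19.7 ≈ 34.62

34.6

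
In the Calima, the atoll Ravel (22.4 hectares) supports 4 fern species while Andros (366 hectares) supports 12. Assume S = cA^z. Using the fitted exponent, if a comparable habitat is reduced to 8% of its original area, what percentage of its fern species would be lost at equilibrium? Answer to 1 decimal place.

z = ln(12/4) / ln(366/22.4) = 1.0986 / 2.7936 = 0.3933
S_new/S_old = (A_new/A_old)^z = 0.08^0.3933 = exp(0.3933 × -2.5257) = 0.3704
Fraction lost = 1 − 0.3704 = 0.6296

63.0%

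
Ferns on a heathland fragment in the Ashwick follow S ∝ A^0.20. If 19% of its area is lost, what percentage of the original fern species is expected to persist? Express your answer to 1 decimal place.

S_new/S_old = (A_new/A_old)^z = 0.81^0.2
= exp(0.2 × ln 0.81) = exp(0.2 × -0.2107) = exp(-0.0421) ≈ 0.9587

95.9%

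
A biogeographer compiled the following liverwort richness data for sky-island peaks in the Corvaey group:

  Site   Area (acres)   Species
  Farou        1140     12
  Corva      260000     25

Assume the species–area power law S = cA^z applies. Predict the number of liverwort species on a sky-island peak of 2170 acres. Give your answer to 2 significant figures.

z = ln(25/12) / ln(260000/1140) = 0.7340 / 5.4297 = 0.1352
c = 12 / 1140^0.1352 = 12 / 2.59 = 4.634
S₃ = 4.634 × 2170^0.1352 = 4.634 × 2.825 ≈ 13.09

13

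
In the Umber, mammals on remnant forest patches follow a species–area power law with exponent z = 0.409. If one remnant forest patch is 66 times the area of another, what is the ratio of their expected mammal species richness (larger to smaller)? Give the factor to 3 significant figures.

S₂/S₁ = (A₂/A₁)^z = 66^0.409
ln(S₂/S₁) = 0.409 × ln 66 = 0.409 × 4.1897 = 1.7136
S₂/S₁ = e^1.7136 ≈ 5.549

5.55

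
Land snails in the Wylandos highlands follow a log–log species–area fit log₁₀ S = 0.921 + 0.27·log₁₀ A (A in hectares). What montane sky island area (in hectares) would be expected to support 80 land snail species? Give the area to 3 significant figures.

80 = 8.337 × A^0.27  ⇒  A^0.27 = 80/8.337 = 9.596
ln A = ln(9.596) / 0.27 = 2.2613 / 0.27 = 8.3754
A = e^8.3754 ≈ 4339 hectares

4340 hectares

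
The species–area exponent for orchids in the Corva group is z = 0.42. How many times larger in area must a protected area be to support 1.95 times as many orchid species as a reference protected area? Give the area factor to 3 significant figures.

4.90

(A₂/A₁)^0.42 = 1.95, so A₂/A₁ = 1.95^(1/0.42) = 1.95^2.381
ln(A₂/A₁) = ln 1.95 / 0.42 = 0.6678 / 0.42 = 1.5901
A₂/A₁ = e^1.5901 ≈ 4.904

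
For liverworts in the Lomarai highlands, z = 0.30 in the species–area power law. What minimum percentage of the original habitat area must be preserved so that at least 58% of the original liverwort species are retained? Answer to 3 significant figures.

16.3%

Need (A_new/A_old)^0.3 = 0.58, so A_new/A_old = 0.58^(1/0.3) = 0.58^3.333
ln(A_new/A_old) = ln 0.58 / 0.3 = -0.5447 / 0.3 = -1.8158
A_new/A_old = e^-1.8158 ≈ 0.1627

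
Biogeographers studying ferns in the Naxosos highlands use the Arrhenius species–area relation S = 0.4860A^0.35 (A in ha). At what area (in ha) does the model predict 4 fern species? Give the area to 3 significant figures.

4 = 0.486 × A^0.35  ⇒  A^0.35 = 4/0.486 = 8.23
ln A = ln(8.23) / 0.35 = 2.1078 / 0.35 = 6.0224
A = e^6.0224 ≈ 412.6 ha

413 ha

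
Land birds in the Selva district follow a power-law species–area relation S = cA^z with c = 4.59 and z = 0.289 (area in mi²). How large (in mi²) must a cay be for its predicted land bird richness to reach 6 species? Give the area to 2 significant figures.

6 = 4.59 × A^0.289  ⇒  A^0.289 = 6/4.59 = 1.307
ln A = ln(1.307) / 0.289 = 0.2679 / 0.289 = 0.9269
A = e^0.9269 ≈ 2.527 mi²

2.5 mi²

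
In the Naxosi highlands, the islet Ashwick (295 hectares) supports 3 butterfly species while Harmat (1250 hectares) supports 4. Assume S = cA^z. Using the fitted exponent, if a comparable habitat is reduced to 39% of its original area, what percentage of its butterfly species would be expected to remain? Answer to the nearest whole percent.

83%

z = ln(4/3) / ln(1250/295) = 0.2877 / 1.4439 = 0.1992
S_new/S_old = (A_new/A_old)^z = 0.39^0.1992 = exp(0.1992 × -0.9416) = 0.8289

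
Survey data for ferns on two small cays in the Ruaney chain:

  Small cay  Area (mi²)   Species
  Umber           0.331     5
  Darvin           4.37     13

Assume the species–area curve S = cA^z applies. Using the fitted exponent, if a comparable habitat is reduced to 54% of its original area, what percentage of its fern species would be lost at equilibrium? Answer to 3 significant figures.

20.4%

z = ln(13/5) / ln(4.37/0.331) = 0.9555 / 2.5804 = 0.3703
S_new/S_old = (A_new/A_old)^z = 0.54^0.3703 = exp(0.3703 × -0.6162) = 0.796
Fraction lost = 1 − 0.796 = 0.204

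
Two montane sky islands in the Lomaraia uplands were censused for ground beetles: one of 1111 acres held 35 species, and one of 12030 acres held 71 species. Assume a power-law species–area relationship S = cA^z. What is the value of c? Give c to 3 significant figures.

4.36

z = ln(S₂/S₁) / ln(A₂/A₁) = ln(71/35) / ln(12030/1111) = 0.7073 / 2.3821 = 0.2969
c = S₁ / A₁^z = 35 / 1111^0.2969 = 35 / 8.024 = 4.362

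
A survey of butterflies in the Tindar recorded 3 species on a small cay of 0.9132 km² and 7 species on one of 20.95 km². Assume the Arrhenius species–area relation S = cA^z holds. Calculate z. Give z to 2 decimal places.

Taking logs: ln S = ln c + z ln A, so z = (ln S₂ − ln S₁)/(ln A₂ − ln A₁).
z = ln(7/3) / ln(20.95/0.9132) = ln(2.333) / ln(22.94) = 0.8473 / 3.1329 = 0.2704

0.27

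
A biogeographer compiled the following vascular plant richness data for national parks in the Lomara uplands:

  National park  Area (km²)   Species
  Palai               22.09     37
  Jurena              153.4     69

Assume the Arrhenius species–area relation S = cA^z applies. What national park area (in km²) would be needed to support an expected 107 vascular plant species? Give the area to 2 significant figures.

600 km²

z = ln(69/37) / ln(153.4/22.09) = 0.6232 / 1.9379 = 0.3216
c = 37 / 22.09^0.3216 = 37 / 2.706 = 13.68
A = (107/13.68)^(1/0.3216) ⇒ ln A = ln(7.824)/0.3216 = 6.3973
A = e^6.3973 ≈ 600.2 km²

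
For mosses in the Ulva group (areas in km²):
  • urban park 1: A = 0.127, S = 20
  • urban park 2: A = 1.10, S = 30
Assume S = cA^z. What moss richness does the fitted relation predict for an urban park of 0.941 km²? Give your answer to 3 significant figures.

29.1

z = ln(30/20) / ln(1.1/0.127) = 0.4055 / 2.1589 = 0.1878
c = 20 / 0.127^0.1878 = 20 / 0.6787 = 29.47
S₃ = 29.47 × 0.941^0.1878 = 29.47 × 0.9886 ≈ 29.13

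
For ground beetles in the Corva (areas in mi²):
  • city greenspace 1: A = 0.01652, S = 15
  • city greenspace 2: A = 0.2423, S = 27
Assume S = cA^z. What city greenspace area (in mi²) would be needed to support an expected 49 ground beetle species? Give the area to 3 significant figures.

3.69 mi²

z = ln(27/15) / ln(0.2423/0.01652) = 0.5878 / 2.6856 = 0.2189
c = 15 / 0.01652^0.2189 = 15 / 0.4074 = 36.82
A = (49/36.82)^(1/0.2189) ⇒ ln A = ln(1.331)/0.2189 = 1.3055
A = e^1.3055 ≈ 3.689 mi²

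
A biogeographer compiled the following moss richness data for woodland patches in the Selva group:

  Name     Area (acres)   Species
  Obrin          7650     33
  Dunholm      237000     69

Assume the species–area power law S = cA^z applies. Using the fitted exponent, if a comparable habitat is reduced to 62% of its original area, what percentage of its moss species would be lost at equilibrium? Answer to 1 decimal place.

9.8%

z = ln(69/33) / ln(237000/7650) = 0.7376 / 3.4334 = 0.2148
S_new/S_old = (A_new/A_old)^z = 0.62^0.2148 = exp(0.2148 × -0.4780) = 0.9024
Fraction lost = 1 − 0.9024 = 0.0976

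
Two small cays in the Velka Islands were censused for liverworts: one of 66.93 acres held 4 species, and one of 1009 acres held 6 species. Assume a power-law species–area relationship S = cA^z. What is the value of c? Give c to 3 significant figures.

z = ln(S₂/S₁) / ln(A₂/A₁) = ln(6/4) / ln(1009/66.93) = 0.4055 / 2.7131 = 0.1494
c = S₁ / A₁^z = 4 / 66.93^0.1494 = 4 / 1.874 = 2.134

2.13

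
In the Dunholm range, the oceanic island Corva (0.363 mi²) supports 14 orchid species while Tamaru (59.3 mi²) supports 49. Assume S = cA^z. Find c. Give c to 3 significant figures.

z = ln(S₂/S₁) / ln(A₂/A₁) = ln(49/14) / ln(59.3/0.363) = 1.2528 / 5.0960 = 0.2458
c = S₁ / A₁^z = 14 / 0.363^0.2458 = 14 / 0.7795 = 17.96

18.0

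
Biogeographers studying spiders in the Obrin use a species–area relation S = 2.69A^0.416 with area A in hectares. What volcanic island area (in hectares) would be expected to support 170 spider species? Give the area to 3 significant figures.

21300 hectares

170 = 2.69 × A^0.416  ⇒  A^0.416 = 170/2.69 = 63.2
ln A = ln(63.2) / 0.416 = 4.1463 / 0.416 = 9.9670
A = e^9.9670 ≈ 21311 hectares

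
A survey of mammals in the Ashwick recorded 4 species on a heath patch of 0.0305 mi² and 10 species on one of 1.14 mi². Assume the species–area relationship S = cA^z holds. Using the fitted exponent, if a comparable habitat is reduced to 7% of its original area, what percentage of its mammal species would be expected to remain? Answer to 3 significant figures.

51.0%

z = ln(10/4) / ln(1.14/0.0305) = 0.9163 / 3.6211 = 0.2530
S_new/S_old = (A_new/A_old)^z = 0.07^0.2530 = exp(0.2530 × -2.6593) = 0.5102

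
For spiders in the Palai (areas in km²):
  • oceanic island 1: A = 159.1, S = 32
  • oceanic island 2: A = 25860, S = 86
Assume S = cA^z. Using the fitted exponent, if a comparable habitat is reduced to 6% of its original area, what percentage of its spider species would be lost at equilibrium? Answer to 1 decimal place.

z = ln(86/32) / ln(25860/159.1) = 0.9886 / 5.0909 = 0.1942
S_new/S_old = (A_new/A_old)^z = 0.06^0.1942 = exp(0.1942 × -2.8134) = 0.5791
Fraction lost = 1 − 0.5791 = 0.4209

42.1%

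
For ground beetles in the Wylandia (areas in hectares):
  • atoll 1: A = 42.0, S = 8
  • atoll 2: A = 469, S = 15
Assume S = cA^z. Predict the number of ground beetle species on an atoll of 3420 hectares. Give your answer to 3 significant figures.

z = ln(15/8) / ln(469/42) = 0.6286 / 2.4129 = 0.2605
c = 8 / 42^0.2605 = 8 / 2.648 = 3.021
S₃ = 3.021 × 3420^0.2605 = 3.021 × 8.331 ≈ 25.17

25.2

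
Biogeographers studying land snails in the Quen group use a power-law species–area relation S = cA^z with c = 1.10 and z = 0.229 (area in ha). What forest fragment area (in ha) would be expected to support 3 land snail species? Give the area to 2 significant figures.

80 ha

3 = 1.1 × A^0.229  ⇒  A^0.229 = 3/1.1 = 2.727
ln A = ln(2.727) / 0.229 = 1.0033 / 0.229 = 4.3812
A = e^4.3812 ≈ 79.94 ha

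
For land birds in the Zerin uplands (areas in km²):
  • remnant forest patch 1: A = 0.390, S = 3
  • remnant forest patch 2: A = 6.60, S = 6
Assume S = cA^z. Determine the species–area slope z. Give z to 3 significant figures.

0.245

Taking logs: ln S = ln c + z ln A, so z = (ln S₂ − ln S₁)/(ln A₂ − ln A₁).
z = ln(6/3) / ln(6.6/0.39) = ln(2) / ln(16.92) = 0.6931 / 2.8287 = 0.2450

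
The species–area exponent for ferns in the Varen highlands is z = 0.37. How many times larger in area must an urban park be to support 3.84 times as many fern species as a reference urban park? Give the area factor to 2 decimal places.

(A₂/A₁)^0.37 = 3.84, so A₂/A₁ = 3.84^(1/0.37) = 3.84^2.703
ln(A₂/A₁) = ln 3.84 / 0.37 = 1.3455 / 0.37 = 3.6364
A₂/A₁ = e^3.6364 ≈ 37.96

37.96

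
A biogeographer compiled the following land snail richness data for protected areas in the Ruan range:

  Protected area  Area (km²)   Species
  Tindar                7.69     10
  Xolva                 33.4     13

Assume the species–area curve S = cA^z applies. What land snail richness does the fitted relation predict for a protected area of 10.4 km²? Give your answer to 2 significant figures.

11

z = ln(13/10) / ln(33.4/7.69) = 0.2624 / 1.4686 = 0.1786
c = 10 / 7.69^0.1786 = 10 / 1.44 = 6.946
S₃ = 6.946 × 10.4^0.1786 = 6.946 × 1.519 ≈ 10.55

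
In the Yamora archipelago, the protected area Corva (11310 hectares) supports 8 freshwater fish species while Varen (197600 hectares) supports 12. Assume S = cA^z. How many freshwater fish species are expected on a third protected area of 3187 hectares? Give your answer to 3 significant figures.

6.69

z = ln(12/8) / ln(197600/11310) = 0.4055 / 2.8606 = 0.1417
c = 8 / 11310^0.1417 = 8 / 3.754 = 2.131
S₃ = 2.131 × 3187^0.1417 = 2.131 × 3.137 ≈ 6.685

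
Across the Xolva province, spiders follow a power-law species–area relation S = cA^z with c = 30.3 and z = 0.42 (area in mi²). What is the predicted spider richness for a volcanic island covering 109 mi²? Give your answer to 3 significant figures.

217

S = 30.3 × 109^0.42
ln S = ln 30.3 + 0.42 × ln 109 = 3.4111 + 0.42 × 4.6913 = 5.3815
S = e^5.3815 ≈ 217.4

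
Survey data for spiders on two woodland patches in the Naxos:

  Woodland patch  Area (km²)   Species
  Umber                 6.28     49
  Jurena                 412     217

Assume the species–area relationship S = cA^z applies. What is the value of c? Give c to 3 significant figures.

25.5

z = ln(S₂/S₁) / ln(A₂/A₁) = ln(217/49) / ln(412/6.28) = 1.4881 / 4.1837 = 0.3557
c = S₁ / A₁^z = 49 / 6.28^0.3557 = 49 / 1.922 = 25.49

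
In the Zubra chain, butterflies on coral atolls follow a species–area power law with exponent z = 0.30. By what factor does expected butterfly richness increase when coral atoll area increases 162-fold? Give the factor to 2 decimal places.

S₂/S₁ = (A₂/A₁)^z = 162^0.3
ln(S₂/S₁) = 0.3 × ln 162 = 0.3 × 5.0876 = 1.5263
S₂/S₁ = e^1.5263 ≈ 4.601

4.60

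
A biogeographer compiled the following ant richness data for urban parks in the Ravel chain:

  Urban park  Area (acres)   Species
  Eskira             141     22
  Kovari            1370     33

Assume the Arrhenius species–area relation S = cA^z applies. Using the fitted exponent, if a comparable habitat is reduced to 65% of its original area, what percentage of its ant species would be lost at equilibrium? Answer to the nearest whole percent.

z = ln(33/22) / ln(1370/141) = 0.4055 / 2.2738 = 0.1783
S_new/S_old = (A_new/A_old)^z = 0.65^0.1783 = exp(0.1783 × -0.4308) = 0.9261
Fraction lost = 1 − 0.9261 = 0.07394

7%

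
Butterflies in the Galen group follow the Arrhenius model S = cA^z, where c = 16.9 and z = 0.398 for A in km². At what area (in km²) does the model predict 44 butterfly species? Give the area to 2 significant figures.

11 km²

44 = 16.9 × A^0.398  ⇒  A^0.398 = 44/16.9 = 2.604
ln A = ln(2.604) / 0.398 = 0.9569 / 0.398 = 2.4042
A = e^2.4042 ≈ 11.07 km²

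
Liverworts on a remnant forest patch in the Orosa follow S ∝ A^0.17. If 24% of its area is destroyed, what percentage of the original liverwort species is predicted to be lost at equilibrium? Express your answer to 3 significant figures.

S_new/S_old = (A_new/A_old)^z = 0.76^0.17
= exp(0.17 × ln 0.76) = exp(0.17 × -0.2744) = exp(-0.0467) ≈ 0.9544
Fraction lost = 1 − 0.9544 = 0.04558

4.56%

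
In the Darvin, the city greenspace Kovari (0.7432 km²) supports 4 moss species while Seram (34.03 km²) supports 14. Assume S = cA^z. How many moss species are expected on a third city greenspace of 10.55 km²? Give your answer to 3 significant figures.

z = ln(14/4) / ln(34.03/0.7432) = 1.2528 / 3.8240 = 0.3276
c = 4 / 0.7432^0.3276 = 4 / 0.9073 = 4.408
S₃ = 4.408 × 10.55^0.3276 = 4.408 × 2.164 ≈ 9.539

9.54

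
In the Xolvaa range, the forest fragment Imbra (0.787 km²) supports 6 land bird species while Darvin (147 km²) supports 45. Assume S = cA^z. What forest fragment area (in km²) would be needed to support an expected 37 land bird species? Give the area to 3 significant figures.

z = ln(45/6) / ln(147/0.787) = 2.0149 / 5.2300 = 0.3853
c = 6 / 0.787^0.3853 = 6 / 0.9118 = 6.58
A = (37/6.58)^(1/0.3853) ⇒ ln A = ln(5.623)/0.3853 = 4.4824
A = e^4.4824 ≈ 88.44 km²

88.4 km²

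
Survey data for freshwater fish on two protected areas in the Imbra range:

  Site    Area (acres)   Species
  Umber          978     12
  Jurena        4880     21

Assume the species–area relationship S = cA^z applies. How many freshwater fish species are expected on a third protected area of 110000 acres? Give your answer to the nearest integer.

z = ln(21/12) / ln(4880/978) = 0.5596 / 1.6074 = 0.3482
c = 12 / 978^0.3482 = 12 / 10.99 = 1.092
S₃ = 1.092 × 110000^0.3482 = 1.092 × 56.91 ≈ 62.12

62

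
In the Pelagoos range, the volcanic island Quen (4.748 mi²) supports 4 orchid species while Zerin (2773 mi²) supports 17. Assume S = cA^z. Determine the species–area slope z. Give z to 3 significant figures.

Taking logs: ln S = ln c + z ln A, so z = (ln S₂ − ln S₁)/(ln A₂ − ln A₁).
z = ln(17/4) / ln(2773/4.748) = ln(4.25) / ln(584) = 1.4469 / 6.3700 = 0.2271

0.227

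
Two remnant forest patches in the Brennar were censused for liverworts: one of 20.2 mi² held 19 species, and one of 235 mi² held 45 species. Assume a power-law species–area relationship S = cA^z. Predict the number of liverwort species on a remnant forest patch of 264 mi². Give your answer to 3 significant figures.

46.9

z = ln(45/19) / ln(235/20.2) = 0.8622 / 2.4539 = 0.3514
c = 19 / 20.2^0.3514 = 19 / 2.875 = 6.608
S₃ = 6.608 × 264^0.3514 = 6.608 × 7.094 ≈ 46.88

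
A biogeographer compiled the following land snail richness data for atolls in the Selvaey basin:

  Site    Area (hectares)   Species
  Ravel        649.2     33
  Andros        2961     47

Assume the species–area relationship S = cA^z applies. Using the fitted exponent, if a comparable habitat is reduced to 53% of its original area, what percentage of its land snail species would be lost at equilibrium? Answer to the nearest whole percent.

14%

z = ln(47/33) / ln(2961/649.2) = 0.3536 / 1.5175 = 0.2330
S_new/S_old = (A_new/A_old)^z = 0.53^0.2330 = exp(0.2330 × -0.6349) = 0.8625
Fraction lost = 1 − 0.8625 = 0.1375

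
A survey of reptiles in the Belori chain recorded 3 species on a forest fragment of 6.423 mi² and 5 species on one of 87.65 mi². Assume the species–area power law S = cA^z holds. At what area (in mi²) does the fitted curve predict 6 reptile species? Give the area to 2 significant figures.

220 mi²

z = ln(5/3) / ln(87.65/6.423) = 0.5108 / 2.6135 = 0.1955
c = 3 / 6.423^0.1955 = 3 / 1.438 = 2.086
A = (6/2.086)^(1/0.1955) ⇒ ln A = ln(2.877)/0.1955 = 5.4061
A = e^5.4061 ≈ 222.8 mi²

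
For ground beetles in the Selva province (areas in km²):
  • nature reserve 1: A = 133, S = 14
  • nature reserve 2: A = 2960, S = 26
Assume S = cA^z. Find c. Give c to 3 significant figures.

5.28

z = ln(S₂/S₁) / ln(A₂/A₁) = ln(26/14) / ln(2960/133) = 0.6190 / 3.1026 = 0.1995
c = S₁ / A₁^z = 14 / 133^0.1995 = 14 / 2.653 = 5.277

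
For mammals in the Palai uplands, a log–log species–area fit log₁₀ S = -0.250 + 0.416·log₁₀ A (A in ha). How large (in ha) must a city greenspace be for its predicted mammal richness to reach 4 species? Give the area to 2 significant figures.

110 ha

4 = 0.5623 × A^0.416  ⇒  A^0.416 = 4/0.5623 = 7.113
ln A = ln(7.113) / 0.416 = 1.9619 / 0.416 = 4.7162
A = e^4.7162 ≈ 111.7 ha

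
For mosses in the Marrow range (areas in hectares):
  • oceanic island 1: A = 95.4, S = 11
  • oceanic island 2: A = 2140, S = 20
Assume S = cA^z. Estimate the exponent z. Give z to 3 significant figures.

Taking logs: ln S = ln c + z ln A, so z = (ln S₂ − ln S₁)/(ln A₂ − ln A₁).
z = ln(20/11) / ln(2140/95.4) = ln(1.818) / ln(22.43) = 0.5978 / 3.1105 = 0.1922

0.192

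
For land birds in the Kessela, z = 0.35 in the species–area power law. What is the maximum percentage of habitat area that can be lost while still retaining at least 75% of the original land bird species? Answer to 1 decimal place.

Need (A_new/A_old)^0.35 = 0.75, so A_new/A_old = 0.75^(1/0.35) = 0.75^2.857
ln(A_new/A_old) = ln 0.75 / 0.35 = -0.2877 / 0.35 = -0.8219
A_new/A_old = e^-0.8219 ≈ 0.4396
Fraction that can be lost = 1 − 0.4396 = 0.5604

56.0%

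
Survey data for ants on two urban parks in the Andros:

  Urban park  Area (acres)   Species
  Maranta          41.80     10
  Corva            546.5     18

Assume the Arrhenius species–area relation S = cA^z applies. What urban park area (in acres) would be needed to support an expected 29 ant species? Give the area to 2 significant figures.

4400 acres

z = ln(18/10) / ln(546.5/41.8) = 0.5878 / 2.5706 = 0.2287
c = 10 / 41.8^0.2287 = 10 / 2.348 = 4.259
A = (29/4.259)^(1/0.2287) ⇒ ln A = ln(6.809)/0.2287 = 8.3893
A = e^8.3893 ≈ 4400 acres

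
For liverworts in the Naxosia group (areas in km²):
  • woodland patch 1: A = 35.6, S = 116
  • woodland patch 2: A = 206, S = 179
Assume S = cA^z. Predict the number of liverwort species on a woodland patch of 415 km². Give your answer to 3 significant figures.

213

z = ln(179/116) / ln(206/35.6) = 0.4338 / 1.7555 = 0.2471
c = 116 / 35.6^0.2471 = 116 / 2.418 = 47.98
S₃ = 47.98 × 415^0.2471 = 47.98 × 4.435 ≈ 212.8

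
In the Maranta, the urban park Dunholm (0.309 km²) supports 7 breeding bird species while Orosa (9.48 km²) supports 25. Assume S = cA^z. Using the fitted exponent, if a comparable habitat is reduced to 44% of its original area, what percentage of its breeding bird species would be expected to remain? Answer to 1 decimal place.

73.7%

z = ln(25/7) / ln(9.48/0.309) = 1.2730 / 3.4236 = 0.3718
S_new/S_old = (A_new/A_old)^z = 0.44^0.3718 = exp(0.3718 × -0.8210) = 0.7369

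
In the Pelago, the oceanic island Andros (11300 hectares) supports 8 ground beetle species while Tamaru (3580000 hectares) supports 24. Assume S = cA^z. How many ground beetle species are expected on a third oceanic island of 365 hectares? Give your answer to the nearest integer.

z = ln(24/8) / ln(3580000/11300) = 1.0986 / 5.7583 = 0.1908
c = 8 / 11300^0.1908 = 8 / 5.933 = 1.348
S₃ = 1.348 × 365^0.1908 = 1.348 × 3.082 ≈ 4.156

4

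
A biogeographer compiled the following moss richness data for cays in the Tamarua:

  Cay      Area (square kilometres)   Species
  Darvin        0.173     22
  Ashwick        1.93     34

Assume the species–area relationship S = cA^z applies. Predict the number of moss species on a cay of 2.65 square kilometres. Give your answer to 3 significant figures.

36.0

z = ln(34/22) / ln(1.93/0.173) = 0.4353 / 2.4120 = 0.1805
c = 22 / 0.173^0.1805 = 22 / 0.7286 = 30.2
S₃ = 30.2 × 2.65^0.1805 = 30.2 × 1.192 ≈ 36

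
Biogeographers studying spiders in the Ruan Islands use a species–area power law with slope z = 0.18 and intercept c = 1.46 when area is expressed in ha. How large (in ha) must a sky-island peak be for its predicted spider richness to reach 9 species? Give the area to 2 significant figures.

9 = 1.46 × A^0.18  ⇒  A^0.18 = 9/1.46 = 6.164
ln A = ln(6.164) / 0.18 = 1.8188 / 0.18 = 10.1044
A = e^10.1044 ≈ 24450 ha

24000 ha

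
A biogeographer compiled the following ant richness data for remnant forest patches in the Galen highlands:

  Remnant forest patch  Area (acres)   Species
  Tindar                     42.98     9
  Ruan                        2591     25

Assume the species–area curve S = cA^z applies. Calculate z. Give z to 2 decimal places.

Taking logs: ln S = ln c + z ln A, so z = (ln S₂ − ln S₁)/(ln A₂ − ln A₁).
z = ln(25/9) / ln(2591/42.98) = ln(2.778) / ln(60.28) = 1.0217 / 4.0991 = 0.2492

0.25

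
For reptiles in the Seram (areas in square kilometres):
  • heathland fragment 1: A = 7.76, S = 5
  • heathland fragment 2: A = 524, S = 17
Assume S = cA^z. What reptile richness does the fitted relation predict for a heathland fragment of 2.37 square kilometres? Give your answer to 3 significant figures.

z = ln(17/5) / ln(524/7.76) = 1.2238 / 4.2125 = 0.2905
c = 5 / 7.76^0.2905 = 5 / 1.813 = 2.757
S₃ = 2.757 × 2.37^0.2905 = 2.757 × 1.285 ≈ 3.543

3.54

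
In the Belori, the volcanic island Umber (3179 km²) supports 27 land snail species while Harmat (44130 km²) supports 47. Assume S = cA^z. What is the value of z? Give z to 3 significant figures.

0.211

Taking logs: ln S = ln c + z ln A, so z = (ln S₂ − ln S₁)/(ln A₂ − ln A₁).
z = ln(47/27) / ln(44130/3179) = ln(1.741) / ln(13.88) = 0.5543 / 2.6306 = 0.2107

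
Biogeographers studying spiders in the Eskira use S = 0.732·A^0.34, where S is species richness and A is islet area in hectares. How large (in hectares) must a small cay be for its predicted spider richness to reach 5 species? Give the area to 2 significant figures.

5 = 0.732 × A^0.34  ⇒  A^0.34 = 5/0.732 = 6.831
ln A = ln(6.831) / 0.34 = 1.9214 / 0.34 = 5.6512
A = e^5.6512 ≈ 284.6 hectares

280 hectares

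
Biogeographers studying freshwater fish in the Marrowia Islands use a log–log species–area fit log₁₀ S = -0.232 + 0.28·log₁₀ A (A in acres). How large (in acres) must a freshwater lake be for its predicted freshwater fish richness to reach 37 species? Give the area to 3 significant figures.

2690000 acres

37 = 0.5861 × A^0.28  ⇒  A^0.28 = 37/0.5861 = 63.13
ln A = ln(63.13) / 0.28 = 4.1451 / 0.28 = 14.8040
A = e^14.8040 ≈ 2687150 acres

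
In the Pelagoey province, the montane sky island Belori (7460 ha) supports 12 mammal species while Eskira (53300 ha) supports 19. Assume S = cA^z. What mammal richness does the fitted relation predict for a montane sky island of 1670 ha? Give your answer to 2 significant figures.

8.5

z = ln(19/12) / ln(53300/7460) = 0.4595 / 1.9664 = 0.2337
c = 12 / 7460^0.2337 = 12 / 8.036 = 1.493
S₃ = 1.493 × 1670^0.2337 = 1.493 × 5.664 ≈ 8.458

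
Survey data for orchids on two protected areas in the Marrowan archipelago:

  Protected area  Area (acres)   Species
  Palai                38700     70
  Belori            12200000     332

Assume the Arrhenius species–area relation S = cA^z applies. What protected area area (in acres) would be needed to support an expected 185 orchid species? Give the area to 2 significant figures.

1400000 acres

z = ln(332/70) / ln(12200000/38700) = 1.5566 / 5.7534 = 0.2706
c = 70 / 38700^0.2706 = 70 / 17.43 = 4.016
A = (185/4.016)^(1/0.2706) ⇒ ln A = ln(46.06)/0.2706 = 14.1556
A = e^14.1556 ≈ 1405071 acres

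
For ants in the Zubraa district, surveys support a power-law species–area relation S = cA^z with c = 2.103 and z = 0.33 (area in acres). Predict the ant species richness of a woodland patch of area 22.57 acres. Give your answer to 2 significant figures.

5.9

S = 2.103 × 22.57^0.33 = 2.103 × 2.797 ≈ 5.882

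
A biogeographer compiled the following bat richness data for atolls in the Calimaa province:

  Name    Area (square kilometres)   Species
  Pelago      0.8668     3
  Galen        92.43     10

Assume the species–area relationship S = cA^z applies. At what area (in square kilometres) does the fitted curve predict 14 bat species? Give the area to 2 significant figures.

z = ln(10/3) / ln(92.43/0.8668) = 1.2040 / 4.6694 = 0.2578
c = 3 / 0.8668^0.2578 = 3 / 0.9638 = 3.113
A = (14/3.113)^(1/0.2578) ⇒ ln A = ln(4.498)/0.2578 = 5.8314
A = e^5.8314 ≈ 340.8 square kilometres

340 square kilometres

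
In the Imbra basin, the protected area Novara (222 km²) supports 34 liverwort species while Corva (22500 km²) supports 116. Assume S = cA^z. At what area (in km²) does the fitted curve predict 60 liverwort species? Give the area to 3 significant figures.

z = ln(116/34) / ln(22500/222) = 1.2272 / 4.6186 = 0.2657
c = 34 / 222^0.2657 = 34 / 4.202 = 8.091
A = (60/8.091)^(1/0.2657) ⇒ ln A = ln(7.415)/0.2657 = 7.5402
A = e^7.5402 ≈ 1882 km²

1880 km²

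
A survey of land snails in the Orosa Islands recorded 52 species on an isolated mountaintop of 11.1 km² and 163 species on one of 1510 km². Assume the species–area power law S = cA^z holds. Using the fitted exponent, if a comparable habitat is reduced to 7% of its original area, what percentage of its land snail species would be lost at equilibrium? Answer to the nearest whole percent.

46%

z = ln(163/52) / ln(1510/11.1) = 1.1425 / 4.9129 = 0.2326
S_new/S_old = (A_new/A_old)^z = 0.07^0.2326 = exp(0.2326 × -2.6593) = 0.5388
Fraction lost = 1 − 0.5388 = 0.4612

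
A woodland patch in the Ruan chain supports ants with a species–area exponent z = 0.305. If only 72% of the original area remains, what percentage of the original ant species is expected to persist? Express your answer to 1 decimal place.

90.5%

S_new/S_old = (A_new/A_old)^z = 0.72^0.305
= exp(0.305 × ln 0.72) = exp(0.305 × -0.3285) = exp(-0.1002) ≈ 0.9047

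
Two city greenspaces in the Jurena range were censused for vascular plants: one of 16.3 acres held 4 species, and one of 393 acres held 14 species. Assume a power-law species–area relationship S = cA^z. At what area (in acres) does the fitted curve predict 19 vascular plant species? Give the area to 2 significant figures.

850 acres

z = ln(14/4) / ln(393/16.3) = 1.2528 / 3.1826 = 0.3936
c = 4 / 16.3^0.3936 = 4 / 3 = 1.333
A = (19/1.333)^(1/0.3936) ⇒ ln A = ln(14.25)/0.3936 = 6.7496
A = e^6.7496 ≈ 853.7 acres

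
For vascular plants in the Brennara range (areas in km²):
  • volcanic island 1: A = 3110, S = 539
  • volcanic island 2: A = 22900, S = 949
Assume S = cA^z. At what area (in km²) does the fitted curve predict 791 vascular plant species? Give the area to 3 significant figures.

12000 km²

z = ln(949/539) / ln(22900/3110) = 0.5657 / 1.9965 = 0.2833
c = 539 / 3110^0.2833 = 539 / 9.764 = 55.2
A = (791/55.2)^(1/0.2833) ⇒ ln A = ln(14.33)/0.2833 = 9.3962
A = e^9.3962 ≈ 12042 km²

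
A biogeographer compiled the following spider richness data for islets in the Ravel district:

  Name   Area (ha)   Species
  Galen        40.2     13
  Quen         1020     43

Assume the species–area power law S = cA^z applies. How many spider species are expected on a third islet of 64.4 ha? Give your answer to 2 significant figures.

z = ln(43/13) / ln(1020/40.2) = 1.1963 / 3.2337 = 0.3699
c = 13 / 40.2^0.3699 = 13 / 3.922 = 3.315
S₃ = 3.315 × 64.4^0.3699 = 3.315 × 4.668 ≈ 15.48

15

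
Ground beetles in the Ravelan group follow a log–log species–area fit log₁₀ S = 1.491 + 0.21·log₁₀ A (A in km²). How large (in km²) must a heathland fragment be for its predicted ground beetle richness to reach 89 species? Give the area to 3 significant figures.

89 = 30.97 × A^0.21  ⇒  A^0.21 = 89/30.97 = 2.873
ln A = ln(2.873) / 0.21 = 1.0555 / 0.21 = 5.0261
A = e^5.0261 ≈ 152.3 km²

152 km²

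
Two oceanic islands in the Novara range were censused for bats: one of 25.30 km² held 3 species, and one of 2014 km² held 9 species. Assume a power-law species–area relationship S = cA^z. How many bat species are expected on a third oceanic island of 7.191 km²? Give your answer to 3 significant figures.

2.19

z = ln(9/3) / ln(2014/25.3) = 1.0986 / 4.3771 = 0.2510
c = 3 / 25.3^0.2510 = 3 / 2.25 = 1.333
S₃ = 1.333 × 7.191^0.2510 = 1.333 × 1.641 ≈ 2.188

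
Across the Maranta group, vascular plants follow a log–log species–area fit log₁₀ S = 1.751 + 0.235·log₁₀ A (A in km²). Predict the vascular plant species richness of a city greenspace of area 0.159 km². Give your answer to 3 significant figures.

36.6

S = 56.36 × 0.159^0.235 = 56.36 × 0.6491 ≈ 36.59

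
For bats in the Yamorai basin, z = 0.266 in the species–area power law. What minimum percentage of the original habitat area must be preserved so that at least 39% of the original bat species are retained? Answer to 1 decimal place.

2.9%

Need (A_new/A_old)^0.266 = 0.39, so A_new/A_old = 0.39^(1/0.266) = 0.39^3.759
ln(A_new/A_old) = ln 0.39 / 0.266 = -0.9416 / 0.266 = -3.5399
A_new/A_old = e^-3.5399 ≈ 0.02902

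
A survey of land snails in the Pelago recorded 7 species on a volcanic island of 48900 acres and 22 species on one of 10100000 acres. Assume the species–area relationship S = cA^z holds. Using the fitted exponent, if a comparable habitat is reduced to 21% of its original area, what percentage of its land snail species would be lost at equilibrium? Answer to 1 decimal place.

z = ln(22/7) / ln(10100000/48900) = 1.1451 / 5.3305 = 0.2148
S_new/S_old = (A_new/A_old)^z = 0.21^0.2148 = exp(0.2148 × -1.5606) = 0.7151
Fraction lost = 1 − 0.7151 = 0.2849

28.5%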